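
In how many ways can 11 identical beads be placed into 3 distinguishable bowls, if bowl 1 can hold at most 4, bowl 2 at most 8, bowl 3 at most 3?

14

Without the upper bounds there are C(13,2) = 78 ways to split 11 among 3 bowls.
Subtract solutions that violate a single cap (substitute x_i' = x_i − (cap_i+1)): x_1 ≥ 5 gives C(8,2) = 28; x_2 ≥ 9 gives C(4,2) = 6; x_3 ≥ 4 gives C(9,2) = 36. Together 70.
Add back pairs where two caps are both exceeded: 0 + 6 + 0 = 6.
By inclusion–exclusion the count is 78 − 70 + 6 = 14.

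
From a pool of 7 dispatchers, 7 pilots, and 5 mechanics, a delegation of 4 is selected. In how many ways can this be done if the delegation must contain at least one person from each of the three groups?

Unrestricted: C(19,4) = 3876 ways to pick any 4 of the 19.
Selections missing a whole group: no dispatchers → C(12,4) = 495; no pilots → C(12,4) = 495; no mechanics → C(14,4) = 1001.
Add back selections omitting two groups (i.e. drawn from a single group): C(7,4) + C(7,4) + C(5,4) = 75.
By inclusion–exclusion: 3876 − 1991 + 75 = 1960.

1960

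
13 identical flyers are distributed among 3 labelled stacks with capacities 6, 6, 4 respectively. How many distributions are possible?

10

By stars and bars, unrestricted non-negative solutions to x_1+…+x_3 = 13 number C(13+2,2) = 105.
Subtract solutions that violate a single cap (substitute x_i' = x_i − (cap_i+1)): x_1 ≥ 7 gives C(8,2) = 28; x_2 ≥ 7 gives C(8,2) = 28; x_3 ≥ 5 gives C(10,2) = 45. Together 101.
Add back pairs where two caps are both exceeded: 0 + 3 + 3 = 6.
By inclusion–exclusion the count is 105 − 101 + 6 = 10.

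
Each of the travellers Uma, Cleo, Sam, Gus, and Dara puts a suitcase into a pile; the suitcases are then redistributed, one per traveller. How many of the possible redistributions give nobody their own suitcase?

Count assignments avoiding every fixed point. For any j of the 5 travellers fixed to their own suitcase, the other 5−j can be arranged in (5−j)! ways.
By inclusion–exclusion this is Σ_{j=0}^{5} (−1)^j C(5,j)·(5−j)!.
Computing: 120 − 120 + 60 − 20 + 5 − 1 = 44.

44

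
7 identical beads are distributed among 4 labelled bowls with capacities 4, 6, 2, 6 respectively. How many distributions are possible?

Ignoring the caps, the number of non-negative solutions to x_1+…+x_4 = 7 is C(10,3) = 120.
Subtract solutions that violate a single cap (substitute x_i' = x_i − (cap_i+1)): x_1 ≥ 5 gives C(5,3) = 10; x_2 ≥ 7 gives C(3,3) = 1; x_3 ≥ 3 gives C(7,3) = 35; x_4 ≥ 7 gives C(3,3) = 1. Together 47.
No two caps can be exceeded simultaneously, so the pair terms are all 0.
By inclusion–exclusion the count is 120 − 47 + 0 = 73.

73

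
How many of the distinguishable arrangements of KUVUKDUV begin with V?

420

Fix V in the first position and arrange the remaining 7 letters.
Those 7 letters have K appearing twice and U appearing 3 times, giving (7)!/(3!·2!) = 420.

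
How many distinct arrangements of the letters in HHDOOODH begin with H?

Fix H in the first position and arrange the remaining 7 letters.
Those 7 letters have D appearing twice, H appearing twice, and O appearing 3 times, giving (7)!/(3!·2!·2!) = 210.

210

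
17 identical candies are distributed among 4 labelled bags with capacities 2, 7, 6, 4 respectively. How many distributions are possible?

Without the upper bounds there are C(20,3) = 1140 ways to split 17 among 4 bags.
Subtract solutions that violate a single cap (substitute x_i' = x_i − (cap_i+1)): x_1 ≥ 3 gives C(17,3) = 680; x_2 ≥ 8 gives C(12,3) = 220; x_3 ≥ 7 gives C(13,3) = 286; x_4 ≥ 5 gives C(15,3) = 455. Together 1641.
Add back pairs where two caps are both exceeded: 84 + 120 + 220 + 10 + 35 + 56 = 525.
Subtract triples: 0 + 4 + 10 + 0 = 14.
By inclusion–exclusion the count is 1140 − 1641 + 525 − 14 = 10.

10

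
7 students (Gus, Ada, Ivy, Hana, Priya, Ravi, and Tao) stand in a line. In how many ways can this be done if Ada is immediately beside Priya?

Treat {Ada, Priya} as a single unit. There are 6 units to order, and the pair itself can be ordered 2 ways.
So the count is 2·(6)! = 1440.

1440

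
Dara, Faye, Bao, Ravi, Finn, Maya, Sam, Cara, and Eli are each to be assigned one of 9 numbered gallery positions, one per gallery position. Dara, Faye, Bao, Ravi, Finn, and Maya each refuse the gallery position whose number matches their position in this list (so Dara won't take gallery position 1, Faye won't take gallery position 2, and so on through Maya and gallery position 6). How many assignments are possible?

Let Aᵢ (for 1 ≤ i ≤ 6) be the placements that put person i in their forbidden gallery position. Any j of these fix j positions, leaving (9−j)! ways to fill the rest, and there are C(6,j) ways to pick which j.
By inclusion–exclusion, the number of valid placements is Σ_{j=0}^{6} (−1)^j C(6,j)·(9−j)!.
Computing: 362880 − 241920 + 75600 − 14400 + 1800 − 144 + 6 = 183822.

183822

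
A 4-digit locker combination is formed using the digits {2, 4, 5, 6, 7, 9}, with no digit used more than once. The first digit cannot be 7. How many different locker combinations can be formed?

300

The first digit has 6−1 = 5 choices (anything except 7).
The remaining 3 digits are filled from the other 5 symbols without repetition: 5 × 4 × 3 = 60.
Total: 5 × 60 = 300.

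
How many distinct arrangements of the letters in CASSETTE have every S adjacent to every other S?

1260

Treat the 2 copies of S as a single block. The multiset to arrange is then {SS, A, C, E, E, T, T}, 7 items in all.
That gives (7)!/(2!·2!) = 1260 arrangements.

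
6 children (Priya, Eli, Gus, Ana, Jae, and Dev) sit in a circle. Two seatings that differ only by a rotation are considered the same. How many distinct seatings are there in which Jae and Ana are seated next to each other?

48

Glue Jae and Ana into a block (2 internal orders). Seating 5 units around a circle gives (4)! arrangements.
So 2 × (4)! = 2 × 24 = 48.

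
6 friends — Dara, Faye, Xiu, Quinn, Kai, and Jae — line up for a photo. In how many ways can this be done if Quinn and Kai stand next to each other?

240

Treat {Quinn, Kai} as a single unit. There are 5 units to order, and the pair itself can be ordered 2 ways.
So the count is 2·(5)! = 240.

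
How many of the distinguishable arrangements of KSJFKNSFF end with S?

3360

With the last slot taken by S, it remains to arrange the other 8 letters (KJFKNSFF).
Those 8 letters have F appearing 3 times and K appearing twice, giving (8)!/(3!·2!) = 3360.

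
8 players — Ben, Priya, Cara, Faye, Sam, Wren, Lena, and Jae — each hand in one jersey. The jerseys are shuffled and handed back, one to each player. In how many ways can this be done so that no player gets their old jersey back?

14833

Let Aᵢ be the assignments in which player i gets their old jersey. We want the size of the complement of A₁∪…∪A_8.
By inclusion–exclusion this is Σ_{j=0}^{8} (−1)^j C(8,j)·(8−j)!.
Computing: 40320 − 40320 + 20160 − 6720 + 1680 − 336 + 56 − 8 + 1 = 14833.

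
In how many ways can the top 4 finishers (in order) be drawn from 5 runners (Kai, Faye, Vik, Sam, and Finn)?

There are 5 choices for 1st place, 4 for 2nd, and so on down to 2 for position 4.
That gives 5 × 4 × 3 × 2 = 120.

120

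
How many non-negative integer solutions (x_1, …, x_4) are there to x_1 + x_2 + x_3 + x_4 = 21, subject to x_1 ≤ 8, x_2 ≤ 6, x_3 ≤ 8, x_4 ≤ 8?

Without the upper bounds there are C(24,3) = 2024 ways to split 21 among 4 variables.
Subtract solutions that violate a single cap (substitute x_i' = x_i − (cap_i+1)): x_1 ≥ 9 gives C(15,3) = 455; x_2 ≥ 7 gives C(17,3) = 680; x_3 ≥ 9 gives C(15,3) = 455; x_4 ≥ 9 gives C(15,3) = 455. Together 2045.
Add back pairs where two caps are both exceeded: 56 + 20 + 20 + 56 + 56 + 20 = 228.
By inclusion–exclusion the count is 2024 − 2045 + 228 = 207.

207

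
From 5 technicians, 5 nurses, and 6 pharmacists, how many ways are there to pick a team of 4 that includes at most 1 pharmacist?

930

Split by how many pharmacists are chosen (0 through 1).
Sum: C(6,0)·C(10,4) + C(6,1)·C(10,3) = 210 + 720 = 930.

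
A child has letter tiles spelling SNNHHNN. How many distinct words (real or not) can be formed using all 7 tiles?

105

SNNHHNN has 7 letters with H appearing twice and N appearing 4 times.
Dividing 7! = 5040 by 4!·2! = 48 for the repeated letters gives 105.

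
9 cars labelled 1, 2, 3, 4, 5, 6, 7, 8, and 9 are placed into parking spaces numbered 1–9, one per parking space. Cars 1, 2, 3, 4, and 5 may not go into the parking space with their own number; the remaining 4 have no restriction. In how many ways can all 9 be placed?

Let Aᵢ (for 1 ≤ i ≤ 5) be the placements that put car i in its forbidden parking space. Any j of these fix j positions, leaving (9−j)! ways to fill the rest, and there are C(5,j) ways to pick which j.
By inclusion–exclusion, the number of valid placements is Σ_{j=0}^{5} (−1)^j C(5,j)·(9−j)!.
Computing: 362880 − 201600 + 50400 − 7200 + 600 − 24 = 205056.

205056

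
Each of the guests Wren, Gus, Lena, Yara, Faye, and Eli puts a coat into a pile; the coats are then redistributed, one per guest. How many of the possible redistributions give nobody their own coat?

Let Aᵢ be the assignments in which guest i gets their own coat. We want the size of the complement of A₁∪…∪A_6.
By inclusion–exclusion this is Σ_{j=0}^{6} (−1)^j C(6,j)·(6−j)!.
Computing: 720 − 720 + 360 − 120 + 30 − 6 + 1 = 265.

265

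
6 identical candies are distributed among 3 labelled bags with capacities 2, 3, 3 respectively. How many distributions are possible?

6

By stars and bars, unrestricted non-negative solutions to x_1+…+x_3 = 6 number C(6+2,2) = 28.
Subtract solutions that violate a single cap (substitute x_i' = x_i − (cap_i+1)): x_1 ≥ 3 gives C(5,2) = 10; x_2 ≥ 4 gives C(4,2) = 6; x_3 ≥ 4 gives C(4,2) = 6. Together 22.
No two caps can be exceeded simultaneously, so the pair terms are all 0.
By inclusion–exclusion the count is 28 − 22 + 0 = 6.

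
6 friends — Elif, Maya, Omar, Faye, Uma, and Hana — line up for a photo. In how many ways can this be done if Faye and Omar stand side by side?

Glue Faye and Omar into one block (2 internal orders), leaving 5 units to arrange in a row.
So the count is 2·(5)! = 240.

240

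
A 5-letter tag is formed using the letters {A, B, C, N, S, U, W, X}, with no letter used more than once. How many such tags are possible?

Choose and order 5 of the 8 symbols: the first letter has 8 options, the next 7, and so on down to 4.
8 × 7 × 6 × 5 × 4 = 6720.

6720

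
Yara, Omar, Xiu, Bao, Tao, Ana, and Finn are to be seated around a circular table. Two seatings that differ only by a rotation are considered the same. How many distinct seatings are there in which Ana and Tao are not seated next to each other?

480

Without the restriction there are (6)! = 720 seatings.
Those with Ana next to Tao: fuse the pair into one unit and seat 6 units around a circle — 2·(5)! = 240.
Subtracting, 720 − 240 = 480.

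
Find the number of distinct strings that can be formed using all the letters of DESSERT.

1260

The 7 letters of DESSERT have repeats: E appearing twice and S appearing twice.
The number of distinct arrangements is 7!/(2!·2!) = 5040/4 = 1260.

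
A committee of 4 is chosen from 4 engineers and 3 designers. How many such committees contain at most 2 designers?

Split by how many designers are chosen (0 through 2).
Sum: C(3,0)·C(4,4) + C(3,1)·C(4,3) + C(3,2)·C(4,2) = 1 + 12 + 18 = 31.

31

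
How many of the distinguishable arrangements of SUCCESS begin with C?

Fix C in the first position and arrange the remaining 6 letters.
Those 6 letters have S appearing 3 times, giving (6)!/(3!) = 120.

120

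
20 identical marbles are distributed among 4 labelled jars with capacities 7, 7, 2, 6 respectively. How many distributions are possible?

By stars and bars, unrestricted non-negative solutions to x_1+…+x_4 = 20 number C(20+3,3) = 1771.
Subtract solutions that violate a single cap (substitute x_i' = x_i − (cap_i+1)): x_1 ≥ 8 gives C(15,3) = 455; x_2 ≥ 8 gives C(15,3) = 455; x_3 ≥ 3 gives C(20,3) = 1140; x_4 ≥ 7 gives C(16,3) = 560. Together 2610.
Add back pairs where two caps are both exceeded: 35 + 220 + 56 + 220 + 56 + 286 = 873.
Subtract triples: 4 + 0 + 10 + 10 = 24.
By inclusion–exclusion the count is 1771 − 2610 + 873 − 24 = 10.

10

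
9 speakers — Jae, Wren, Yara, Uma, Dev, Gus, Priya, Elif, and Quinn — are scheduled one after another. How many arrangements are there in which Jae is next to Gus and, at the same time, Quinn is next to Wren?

20160

Treat {Jae,Gus} as one block (2 orders) and {Quinn,Wren} as another (2 orders).
That leaves 7 units to arrange: 2 × 2 × 7! = 4 × 5040 = 20160.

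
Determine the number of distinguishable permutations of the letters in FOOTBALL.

10080

Letter multiplicities in FOOTBALL: A×1, B×1, F×1, L×2, O×2, T×1.
The number of distinct arrangements is 8!/(2!·2!) = 40320/4 = 10080.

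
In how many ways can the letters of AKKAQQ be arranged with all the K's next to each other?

30

Treat the 2 copies of K as a single block. The multiset to arrange is then {KK, A, A, Q, Q}, 5 items in all.
That gives (5)!/(2!·2!) = 30 arrangements.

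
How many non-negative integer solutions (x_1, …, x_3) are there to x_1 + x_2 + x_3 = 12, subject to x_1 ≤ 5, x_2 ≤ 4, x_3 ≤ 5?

Without the upper bounds there are C(14,2) = 91 ways to split 12 among 3 variables.
Subtract solutions that violate a single cap (substitute x_i' = x_i − (cap_i+1)): x_1 ≥ 6 gives C(8,2) = 28; x_2 ≥ 5 gives C(9,2) = 36; x_3 ≥ 6 gives C(8,2) = 28. Together 92.
Add back pairs where two caps are both exceeded: 3 + 1 + 3 = 7.
By inclusion–exclusion the count is 91 − 92 + 7 = 6.

6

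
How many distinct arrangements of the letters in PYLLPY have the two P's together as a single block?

Treat the 2 copies of P as a single block. The multiset to arrange is then {PP, L, L, Y, Y}, 5 items in all.
That gives (5)!/(2!·2!) = 30 arrangements.

30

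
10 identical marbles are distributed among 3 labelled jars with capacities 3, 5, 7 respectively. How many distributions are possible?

Ignoring the caps, the number of non-negative solutions to x_1+…+x_3 = 10 is C(12,2) = 66.
Subtract solutions that violate a single cap (substitute x_i' = x_i − (cap_i+1)): x_1 ≥ 4 gives C(8,2) = 28; x_2 ≥ 6 gives C(6,2) = 15; x_3 ≥ 8 gives C(4,2) = 6. Together 49.
Add back pairs where two caps are both exceeded: 1 + 0 + 0 = 1.
By inclusion–exclusion the count is 66 − 49 + 1 = 18.

18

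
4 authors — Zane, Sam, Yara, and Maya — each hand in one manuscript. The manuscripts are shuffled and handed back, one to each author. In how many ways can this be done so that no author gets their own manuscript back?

9

This is the derangement count D_4: permutations of 4 items with no fixed point.
By inclusion–exclusion this is Σ_{j=0}^{4} (−1)^j C(4,j)·(4−j)!.
Computing: 24 − 24 + 12 − 4 + 1 = 9.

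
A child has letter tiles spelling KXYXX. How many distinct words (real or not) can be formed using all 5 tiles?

20

KXYXX has 5 letters with X appearing 3 times.
The number of distinct arrangements is 5!/(3!) = 120/6 = 20.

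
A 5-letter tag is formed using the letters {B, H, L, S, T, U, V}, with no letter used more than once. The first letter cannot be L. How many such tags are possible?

The first letter has 7−1 = 6 choices (anything except L).
The remaining 4 letters are filled from the other 6 symbols without repetition: 6 × 5 × 4 × 3 = 360.
Total: 6 × 360 = 2160.

2160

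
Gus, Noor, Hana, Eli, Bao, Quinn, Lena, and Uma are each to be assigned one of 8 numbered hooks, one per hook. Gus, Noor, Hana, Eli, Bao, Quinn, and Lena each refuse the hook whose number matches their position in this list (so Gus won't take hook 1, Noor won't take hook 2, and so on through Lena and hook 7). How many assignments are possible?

16687

Let Aᵢ (for 1 ≤ i ≤ 7) be the placements that put person i in their forbidden hook. Any j of these fix j positions, leaving (8−j)! ways to fill the rest, and there are C(7,j) ways to pick which j.
By inclusion–exclusion, the number of valid placements is Σ_{j=0}^{7} (−1)^j C(7,j)·(8−j)!.
Computing: 40320 − 35280 + 15120 − 4200 + 840 − 126 + 14 − 1 = 16687.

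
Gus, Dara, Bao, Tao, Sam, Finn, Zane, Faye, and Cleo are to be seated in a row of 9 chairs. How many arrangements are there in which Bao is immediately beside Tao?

80640

Glue Bao and Tao into one block (2 internal orders), leaving 8 units to arrange in a row.
That gives 2 × 8! = 2 × 40320 = 80640.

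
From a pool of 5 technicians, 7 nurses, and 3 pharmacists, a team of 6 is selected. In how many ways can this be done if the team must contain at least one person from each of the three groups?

Unrestricted: C(15,6) = 5005 ways to pick any 6 of the 15.
Subtract selections that omit an entire group: no technicians → C(10,6) = 210; no nurses → C(8,6) = 28; no pharmacists → C(12,6) = 924.
Add back selections omitting two groups (i.e. drawn from a single group): C(5,6) + C(7,6) + C(3,6) = 7.
By inclusion–exclusion: 5005 − 1162 + 7 = 3850.

3850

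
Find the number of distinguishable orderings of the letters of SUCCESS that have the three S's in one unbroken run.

60

Treat the 3 copies of S as a single block. The multiset to arrange is then {SSS, C, C, E, U}, 5 items in all.
That gives (5)!/(2!) = 60 arrangements.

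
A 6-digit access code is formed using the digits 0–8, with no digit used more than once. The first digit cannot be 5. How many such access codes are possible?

53760

The first digit has 9−1 = 8 choices (anything except 5).
The remaining 5 digits are filled from the other 8 symbols without repetition: 8 × 7 × 6 × 5 × 4 = 6720.
Total: 8 × 6720 = 53760.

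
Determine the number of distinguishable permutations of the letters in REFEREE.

The 7 letters of REFEREE have repeats: E appearing 4 times and R appearing twice.
The number of distinct arrangements is 7!/(4!·2!) = 5040/48 = 105.

105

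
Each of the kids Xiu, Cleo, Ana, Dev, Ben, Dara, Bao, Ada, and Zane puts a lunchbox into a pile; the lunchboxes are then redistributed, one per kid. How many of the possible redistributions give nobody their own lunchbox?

Let Aᵢ be the assignments in which kid i gets their own lunchbox. We want the size of the complement of A₁∪…∪A_9.
By inclusion–exclusion this is Σ_{j=0}^{9} (−1)^j C(9,j)·(9−j)!.
Computing: 362880 − 362880 + 181440 − 60480 + 15120 − 3024 + 504 − 72 + 9 − 1 = 133496.

133496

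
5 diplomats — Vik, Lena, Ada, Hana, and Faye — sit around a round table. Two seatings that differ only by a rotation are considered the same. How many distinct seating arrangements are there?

Fix one person's seat to break rotational symmetry; the remaining 4 people can be arranged in (4)! = 24 ways.

24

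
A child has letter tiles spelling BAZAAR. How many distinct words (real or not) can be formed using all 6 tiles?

120

BAZAAR has 6 letters with A appearing 3 times.
Dividing 6! = 720 by 3! = 6 for the repeated letters gives 120.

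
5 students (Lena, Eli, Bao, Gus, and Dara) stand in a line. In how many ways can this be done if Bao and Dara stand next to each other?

48

Glue Bao and Dara into one block (2 internal orders), leaving 4 units to arrange in a row.
So the count is 2·(4)! = 48.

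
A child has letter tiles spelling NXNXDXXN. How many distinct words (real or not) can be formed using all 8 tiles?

Letter multiplicities in NXNXDXXN: D×1, N×3, X×4.
So there are 8! / (4!·3!) = 280 distinguishable arrangements.

280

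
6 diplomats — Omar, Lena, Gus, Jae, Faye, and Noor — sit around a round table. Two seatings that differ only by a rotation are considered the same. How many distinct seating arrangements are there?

Around a circle, 6 distinct people have 6!/6 = (5)! = 120 rotationally distinct seatings.

120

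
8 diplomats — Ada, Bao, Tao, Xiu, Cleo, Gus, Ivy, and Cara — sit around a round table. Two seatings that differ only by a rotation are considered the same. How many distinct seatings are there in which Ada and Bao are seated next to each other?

Treat {Ada, Bao} as one unit (2 internal orders) and seat the resulting 7 units around the table: (6)! circular arrangements.
So 2 × (6)! = 2 × 720 = 1440.

1440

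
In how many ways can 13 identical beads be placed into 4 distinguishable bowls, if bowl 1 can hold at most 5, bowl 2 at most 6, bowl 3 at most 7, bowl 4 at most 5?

186

Ignoring the caps, the number of non-negative solutions to x_1+…+x_4 = 13 is C(16,3) = 560.
Subtract solutions that violate a single cap (substitute x_i' = x_i − (cap_i+1)): x_1 ≥ 6 gives C(10,3) = 120; x_2 ≥ 7 gives C(9,3) = 84; x_3 ≥ 8 gives C(8,3) = 56; x_4 ≥ 6 gives C(10,3) = 120. Together 380.
Add back pairs where two caps are both exceeded: 1 + 0 + 4 + 0 + 1 + 0 = 6.
By inclusion–exclusion the count is 560 − 380 + 6 = 186.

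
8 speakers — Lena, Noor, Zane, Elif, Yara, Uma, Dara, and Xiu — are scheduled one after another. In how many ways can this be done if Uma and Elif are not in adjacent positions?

Of the 8! = 40320 arrangements, those with Uma and Elif adjacent number 2 × 7! = 10080 (treat the pair as a block with 2 internal orders).
So 40320 − 10080 = 30240 arrangements keep them apart.

30240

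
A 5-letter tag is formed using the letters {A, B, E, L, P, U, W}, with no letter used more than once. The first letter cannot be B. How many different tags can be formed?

2160

The first letter has 7−1 = 6 choices (anything except B).
The remaining 4 letters are filled from the other 6 symbols without repetition: 6 × 5 × 4 × 3 = 360.
Total: 6 × 360 = 2160.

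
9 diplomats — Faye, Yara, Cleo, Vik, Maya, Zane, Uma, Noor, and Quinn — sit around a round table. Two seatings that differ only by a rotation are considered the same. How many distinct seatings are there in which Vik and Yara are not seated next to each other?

30240

Without the restriction there are (8)! = 40320 seatings.
Those with Vik next to Yara: fuse the pair into one unit and seat 8 units around a circle — 2·(7)! = 10080.
Subtracting, 40320 − 10080 = 30240.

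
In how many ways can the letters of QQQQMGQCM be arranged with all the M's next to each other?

336

Treat the 2 copies of M as a single block. The multiset to arrange is then {MM, C, G, Q, Q, Q, Q, Q}, 8 items in all.
That gives (8)!/(5!) = 336 arrangements.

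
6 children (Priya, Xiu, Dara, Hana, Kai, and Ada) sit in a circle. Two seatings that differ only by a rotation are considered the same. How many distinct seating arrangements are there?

Fix one person's seat to break rotational symmetry; the remaining 5 people can be arranged in (5)! = 120 ways.

120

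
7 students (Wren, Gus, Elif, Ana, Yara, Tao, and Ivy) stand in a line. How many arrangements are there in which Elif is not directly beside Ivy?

3600

Of the 7! = 5040 arrangements, those with Elif and Ivy adjacent number 2 × 6! = 1440 (treat the pair as a block with 2 internal orders).
Complementary counting: 5040 − 1440 = 3600.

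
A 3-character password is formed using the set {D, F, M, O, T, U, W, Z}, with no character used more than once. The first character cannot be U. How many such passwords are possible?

The first character has 8−1 = 7 choices (anything except U).
The remaining 2 characters are filled from the other 7 symbols without repetition: 7 × 6 = 42.
Total: 7 × 42 = 294.

294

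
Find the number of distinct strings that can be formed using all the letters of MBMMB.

The 5 letters of MBMMB have repeats: B appearing twice and M appearing 3 times.
Dividing 5! = 120 by 3!·2! = 12 for the repeated letters gives 10.

10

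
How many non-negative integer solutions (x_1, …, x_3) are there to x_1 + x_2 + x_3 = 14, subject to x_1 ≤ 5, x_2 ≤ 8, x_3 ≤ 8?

By stars and bars, unrestricted non-negative solutions to x_1+…+x_3 = 14 number C(14+2,2) = 120.
Subtract solutions that violate a single cap (substitute x_i' = x_i − (cap_i+1)): x_1 ≥ 6 gives C(10,2) = 45; x_2 ≥ 9 gives C(7,2) = 21; x_3 ≥ 9 gives C(7,2) = 21. Together 87.
No two caps can be exceeded simultaneously, so the pair terms are all 0.
By inclusion–exclusion the count is 120 − 87 + 0 = 33.

33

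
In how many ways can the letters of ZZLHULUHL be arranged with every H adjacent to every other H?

Treat the 2 copies of H as a single block. The multiset to arrange is then {HH, L, L, L, U, U, Z, Z}, 8 items in all.
That gives (8)!/(3!·2!·2!) = 1680 arrangements.

1680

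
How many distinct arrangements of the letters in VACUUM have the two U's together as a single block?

Treat the 2 copies of U as a single block. The multiset to arrange is then {UU, A, C, M, V}, 5 items in all.
All 5 items are distinct, so there are (5)! = 120 arrangements.

120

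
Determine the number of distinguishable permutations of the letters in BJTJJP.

Letter multiplicities in BJTJJP: B×1, J×3, P×1, T×1.
Dividing 6! = 720 by 3! = 6 for the repeated letters gives 120.

120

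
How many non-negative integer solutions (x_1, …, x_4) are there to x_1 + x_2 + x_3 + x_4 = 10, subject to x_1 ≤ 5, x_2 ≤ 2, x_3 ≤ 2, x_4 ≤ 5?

Without the upper bounds there are C(13,3) = 286 ways to split 10 among 4 variables.
Subtract solutions that violate a single cap (substitute x_i' = x_i − (cap_i+1)): x_1 ≥ 6 gives C(7,3) = 35; x_2 ≥ 3 gives C(10,3) = 120; x_3 ≥ 3 gives C(10,3) = 120; x_4 ≥ 6 gives C(7,3) = 35. Together 310.
Add back pairs where two caps are both exceeded: 4 + 4 + 0 + 35 + 4 + 4 = 51.
By inclusion–exclusion the count is 286 − 310 + 51 = 27.

27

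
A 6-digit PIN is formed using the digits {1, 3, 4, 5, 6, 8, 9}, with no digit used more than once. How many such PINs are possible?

Choose and order 6 of the 7 symbols: the first digit has 7 options, the next 6, and so on down to 2.
7 × 6 × 5 × 4 × 3 × 2 = 5040.

5040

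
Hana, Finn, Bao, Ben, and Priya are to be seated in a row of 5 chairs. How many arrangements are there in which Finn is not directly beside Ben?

72

There are 5! = 120 arrangements in all. If Finn and Ben are adjacent, merging them into one block gives 2·(4)! = 48 arrangements.
Complementary counting: 120 − 48 = 72.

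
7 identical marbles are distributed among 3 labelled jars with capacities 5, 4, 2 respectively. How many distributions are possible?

Without the upper bounds there are C(9,2) = 36 ways to split 7 among 3 jars.
Subtract solutions that violate a single cap (substitute x_i' = x_i − (cap_i+1)): x_1 ≥ 6 gives C(3,2) = 3; x_2 ≥ 5 gives C(4,2) = 6; x_3 ≥ 3 gives C(6,2) = 15. Together 24.
No two caps can be exceeded simultaneously, so the pair terms are all 0.
By inclusion–exclusion the count is 36 − 24 + 0 = 12.

12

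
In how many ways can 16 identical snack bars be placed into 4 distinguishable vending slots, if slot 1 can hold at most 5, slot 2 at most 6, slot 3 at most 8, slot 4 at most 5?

Without the upper bounds there are C(19,3) = 969 ways to split 16 among 4 vending slots.
Subtract solutions that violate a single cap (substitute x_i' = x_i − (cap_i+1)): x_1 ≥ 6 gives C(13,3) = 286; x_2 ≥ 7 gives C(12,3) = 220; x_3 ≥ 9 gives C(10,3) = 120; x_4 ≥ 6 gives C(13,3) = 286. Together 912.
Add back pairs where two caps are both exceeded: 20 + 4 + 35 + 1 + 20 + 4 = 84.
By inclusion–exclusion the count is 969 − 912 + 84 = 141.

141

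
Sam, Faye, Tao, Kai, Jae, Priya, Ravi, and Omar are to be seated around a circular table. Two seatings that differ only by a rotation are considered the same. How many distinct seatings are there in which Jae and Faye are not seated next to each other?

3600

Without the restriction there are (7)! = 5040 seatings.
Those with Jae next to Faye: fuse the pair into one unit and seat 7 units around a circle — 2·(6)! = 1440.
Subtracting, 5040 − 1440 = 3600.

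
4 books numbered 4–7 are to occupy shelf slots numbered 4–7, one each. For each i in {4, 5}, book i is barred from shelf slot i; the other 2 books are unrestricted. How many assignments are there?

14

Let Aᵢ (for i ∈ {4, 5}) be the placements that put book i in its forbidden shelf slot. Any j of these fix j positions, leaving (4−j)! ways to fill the rest, and there are C(2,j) ways to pick which j.
By inclusion–exclusion, the number of valid placements is Σ_{j=0}^{2} (−1)^j C(2,j)·(4−j)!.
Computing: 24 − 12 + 2 = 14.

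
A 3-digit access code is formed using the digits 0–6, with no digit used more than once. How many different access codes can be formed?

With no repetition, fill the 3 digits in order: 7 choices, then 6, down to 5.
7 × 6 × 5 = 210.

210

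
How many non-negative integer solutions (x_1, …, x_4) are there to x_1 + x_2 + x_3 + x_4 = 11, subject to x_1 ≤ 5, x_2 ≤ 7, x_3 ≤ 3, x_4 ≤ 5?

120

Without the upper bounds there are C(14,3) = 364 ways to split 11 among 4 variables.
Subtract solutions that violate a single cap (substitute x_i' = x_i − (cap_i+1)): x_1 ≥ 6 gives C(8,3) = 56; x_2 ≥ 8 gives C(6,3) = 20; x_3 ≥ 4 gives C(10,3) = 120; x_4 ≥ 6 gives C(8,3) = 56. Together 252.
Add back pairs where two caps are both exceeded: 0 + 4 + 0 + 0 + 0 + 4 = 8.
By inclusion–exclusion the count is 364 − 252 + 8 = 120.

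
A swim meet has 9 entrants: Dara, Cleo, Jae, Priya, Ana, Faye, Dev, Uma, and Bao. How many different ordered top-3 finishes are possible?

504

This is an ordered selection of 3 from 9: P(9,3).
That gives 9 × 8 × 7 = 504.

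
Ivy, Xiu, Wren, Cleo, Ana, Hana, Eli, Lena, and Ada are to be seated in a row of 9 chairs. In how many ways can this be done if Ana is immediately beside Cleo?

Glue Ana and Cleo into one block (2 internal orders), leaving 8 units to arrange in a row.
That gives 2 × 8! = 2 × 40320 = 80640.

80640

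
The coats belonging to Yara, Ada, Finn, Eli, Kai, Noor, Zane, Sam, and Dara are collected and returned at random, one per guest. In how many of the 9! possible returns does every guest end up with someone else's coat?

133496

Count assignments avoiding every fixed point. For any j of the 9 guests fixed to their own coat, the other 9−j can be arranged in (9−j)! ways.
By inclusion–exclusion this is Σ_{j=0}^{9} (−1)^j C(9,j)·(9−j)!.
Computing: 362880 − 362880 + 181440 − 60480 + 15120 − 3024 + 504 − 72 + 9 − 1 = 133496.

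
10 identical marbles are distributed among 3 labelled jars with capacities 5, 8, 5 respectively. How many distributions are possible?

33

By stars and bars, unrestricted non-negative solutions to x_1+…+x_3 = 10 number C(10+2,2) = 66.
Subtract solutions that violate a single cap (substitute x_i' = x_i − (cap_i+1)): x_1 ≥ 6 gives C(6,2) = 15; x_2 ≥ 9 gives C(3,2) = 3; x_3 ≥ 6 gives C(6,2) = 15. Together 33.
No two caps can be exceeded simultaneously, so the pair terms are all 0.
By inclusion–exclusion the count is 66 − 33 + 0 = 33.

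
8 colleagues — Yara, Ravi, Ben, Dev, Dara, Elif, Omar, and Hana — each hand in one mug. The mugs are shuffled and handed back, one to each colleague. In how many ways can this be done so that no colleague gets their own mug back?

14833

Count assignments avoiding every fixed point. For any j of the 8 colleagues fixed to their own mug, the other 8−j can be arranged in (8−j)! ways.
By inclusion–exclusion this is Σ_{j=0}^{8} (−1)^j C(8,j)·(8−j)!.
Computing: 40320 − 40320 + 20160 − 6720 + 1680 − 336 + 56 − 8 + 1 = 14833.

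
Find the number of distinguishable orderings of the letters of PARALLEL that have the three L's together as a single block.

Treat the 3 copies of L as a single block. The multiset to arrange is then {LLL, A, A, E, P, R}, 6 items in all.
That gives (6)!/(2!) = 360 arrangements.

360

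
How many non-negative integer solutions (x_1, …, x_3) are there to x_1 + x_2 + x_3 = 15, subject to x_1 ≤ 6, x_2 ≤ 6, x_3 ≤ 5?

Ignoring the caps, the number of non-negative solutions to x_1+…+x_3 = 15 is C(17,2) = 136.
Subtract solutions that violate a single cap (substitute x_i' = x_i − (cap_i+1)): x_1 ≥ 7 gives C(10,2) = 45; x_2 ≥ 7 gives C(10,2) = 45; x_3 ≥ 6 gives C(11,2) = 55. Together 145.
Add back pairs where two caps are both exceeded: 3 + 6 + 6 = 15.
By inclusion–exclusion the count is 136 − 145 + 15 = 6.

6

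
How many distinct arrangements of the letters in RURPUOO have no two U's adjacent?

450

Total arrangements of RURPUOO: 7!/(2!·2!·2!) = 630.
Arrangements with the U's together: treat UU as one letter, giving (6)!/(2!·2!) = 180.
Hence 630 − 180 = 450.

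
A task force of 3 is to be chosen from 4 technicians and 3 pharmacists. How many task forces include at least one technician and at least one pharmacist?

30

Total 3-person selections from all 7: C(7,3) = 35.
Selections missing a whole group: no technicians → C(3,3) = 1; no pharmacists → C(4,3) = 4.
Both groups omitted at once is impossible, so 35 − 5 = 30.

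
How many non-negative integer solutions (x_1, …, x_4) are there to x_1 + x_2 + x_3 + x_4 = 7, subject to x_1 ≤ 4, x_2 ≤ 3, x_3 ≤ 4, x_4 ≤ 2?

46

Ignoring the caps, the number of non-negative solutions to x_1+…+x_4 = 7 is C(10,3) = 120.
Subtract solutions that violate a single cap (substitute x_i' = x_i − (cap_i+1)): x_1 ≥ 5 gives C(5,3) = 10; x_2 ≥ 4 gives C(6,3) = 20; x_3 ≥ 5 gives C(5,3) = 10; x_4 ≥ 3 gives C(7,3) = 35. Together 75.
Add back pairs where two caps are both exceeded: 0 + 0 + 0 + 0 + 1 + 0 = 1.
By inclusion–exclusion the count is 120 − 75 + 1 = 46.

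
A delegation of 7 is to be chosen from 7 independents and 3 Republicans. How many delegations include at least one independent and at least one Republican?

Unrestricted: C(10,7) = 120 ways to pick any 7 of the 10.
Subtract selections that omit an entire group: no independents → C(3,7) = 0; no Republicans → C(7,7) = 1.
Both groups omitted at once is impossible, so 120 − 1 = 119.

119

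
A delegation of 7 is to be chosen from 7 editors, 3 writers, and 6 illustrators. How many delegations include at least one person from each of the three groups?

Unrestricted: C(16,7) = 11440 ways to pick any 7 of the 16.
Selections missing a whole group: no editors → C(9,7) = 36; no writers → C(13,7) = 1716; no illustrators → C(10,7) = 120.
Add back selections omitting two groups (i.e. drawn from a single group): C(7,7) + C(3,7) + C(6,7) = 1.
By inclusion–exclusion: 11440 − 1872 + 1 = 9569.

9569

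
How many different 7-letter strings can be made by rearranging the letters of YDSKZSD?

1260

Letter multiplicities in YDSKZSD: D×2, K×1, S×2, Y×1, Z×1.
Dividing 7! = 5040 by 2!·2! = 4 for the repeated letters gives 1260.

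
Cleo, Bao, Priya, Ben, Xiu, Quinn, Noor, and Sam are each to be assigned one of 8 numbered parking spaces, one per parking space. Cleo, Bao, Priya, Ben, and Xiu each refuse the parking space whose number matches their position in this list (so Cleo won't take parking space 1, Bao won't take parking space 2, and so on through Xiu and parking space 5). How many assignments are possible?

Let Aᵢ (for 1 ≤ i ≤ 5) be the placements that put person i in their forbidden parking space. Any j of these fix j positions, leaving (8−j)! ways to fill the rest, and there are C(5,j) ways to pick which j.
By inclusion–exclusion, the number of valid placements is Σ_{j=0}^{5} (−1)^j C(5,j)·(8−j)!.
Computing: 40320 − 25200 + 7200 − 1200 + 120 − 6 = 21234.

21234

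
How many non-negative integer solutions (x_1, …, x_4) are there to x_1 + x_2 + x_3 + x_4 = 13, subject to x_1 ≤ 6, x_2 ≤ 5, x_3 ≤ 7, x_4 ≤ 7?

Ignoring the caps, the number of non-negative solutions to x_1+…+x_4 = 13 is C(16,3) = 560.
Subtract solutions that violate a single cap (substitute x_i' = x_i − (cap_i+1)): x_1 ≥ 7 gives C(9,3) = 84; x_2 ≥ 6 gives C(10,3) = 120; x_3 ≥ 8 gives C(8,3) = 56; x_4 ≥ 8 gives C(8,3) = 56. Together 316.
Add back pairs where two caps are both exceeded: 1 + 0 + 0 + 0 + 0 + 0 = 1.
By inclusion–exclusion the count is 560 − 316 + 1 = 245.

245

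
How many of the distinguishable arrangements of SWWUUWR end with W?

With the last slot taken by W, it remains to arrange the other 6 letters (SWUUWR).
Those 6 letters have U appearing twice and W appearing twice, giving (6)!/(2!·2!) = 180.

180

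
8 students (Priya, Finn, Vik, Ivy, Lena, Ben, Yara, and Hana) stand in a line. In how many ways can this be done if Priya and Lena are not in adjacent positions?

There are 8! = 40320 arrangements in all. If Priya and Lena are adjacent, merging them into one block gives 2·(7)! = 10080 arrangements.
So 40320 − 10080 = 30240 arrangements keep them apart.

30240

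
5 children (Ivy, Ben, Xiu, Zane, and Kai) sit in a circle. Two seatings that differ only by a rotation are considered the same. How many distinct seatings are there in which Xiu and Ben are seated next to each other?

12

Treat {Xiu, Ben} as one unit (2 internal orders) and seat the resulting 4 units around the table: (3)! circular arrangements.
So 2 × (3)! = 2 × 6 = 12.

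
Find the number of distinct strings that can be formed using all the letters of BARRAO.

180

The 6 letters of BARRAO have repeats: A appearing twice and R appearing twice.
So there are 6! / (2!·2!) = 180 distinguishable arrangements.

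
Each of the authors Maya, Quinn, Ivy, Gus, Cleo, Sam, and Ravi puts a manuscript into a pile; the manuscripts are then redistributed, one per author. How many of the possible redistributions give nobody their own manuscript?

1854

Count assignments avoiding every fixed point. For any j of the 7 authors fixed to their own manuscript, the other 7−j can be arranged in (7−j)! ways.
By inclusion–exclusion this is Σ_{j=0}^{7} (−1)^j C(7,j)·(7−j)!.
Computing: 5040 − 5040 + 2520 − 840 + 210 − 42 + 7 − 1 = 1854.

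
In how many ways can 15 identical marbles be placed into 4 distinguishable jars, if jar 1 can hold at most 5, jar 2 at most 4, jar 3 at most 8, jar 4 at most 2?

Ignoring the caps, the number of non-negative solutions to x_1+…+x_4 = 15 is C(18,3) = 816.
Subtract solutions that violate a single cap (substitute x_i' = x_i − (cap_i+1)): x_1 ≥ 6 gives C(12,3) = 220; x_2 ≥ 5 gives C(13,3) = 286; x_3 ≥ 9 gives C(9,3) = 84; x_4 ≥ 3 gives C(15,3) = 455. Together 1045.
Add back pairs where two caps are both exceeded: 35 + 1 + 84 + 4 + 120 + 20 = 264.
Subtract triples: 0 + 4 + 0 + 0 = 4.
By inclusion–exclusion the count is 816 − 1045 + 264 − 4 = 31.

31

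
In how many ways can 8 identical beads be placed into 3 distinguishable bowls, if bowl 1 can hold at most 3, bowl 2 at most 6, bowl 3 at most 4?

17

Ignoring the caps, the number of non-negative solutions to x_1+…+x_3 = 8 is C(10,2) = 45.
Subtract solutions that violate a single cap (substitute x_i' = x_i − (cap_i+1)): x_1 ≥ 4 gives C(6,2) = 15; x_2 ≥ 7 gives C(3,2) = 3; x_3 ≥ 5 gives C(5,2) = 10. Together 28.
No two caps can be exceeded simultaneously, so the pair terms are all 0.
By inclusion–exclusion the count is 45 − 28 + 0 = 17.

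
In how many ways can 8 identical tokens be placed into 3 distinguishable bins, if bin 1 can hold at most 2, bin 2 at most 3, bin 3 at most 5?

Without the upper bounds there are C(10,2) = 45 ways to split 8 among 3 bins.
Subtract solutions that violate a single cap (substitute x_i' = x_i − (cap_i+1)): x_1 ≥ 3 gives C(7,2) = 21; x_2 ≥ 4 gives C(6,2) = 15; x_3 ≥ 6 gives C(4,2) = 6. Together 42.
Add back pairs where two caps are both exceeded: 3 + 0 + 0 = 3.
By inclusion–exclusion the count is 45 − 42 + 3 = 6.

6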